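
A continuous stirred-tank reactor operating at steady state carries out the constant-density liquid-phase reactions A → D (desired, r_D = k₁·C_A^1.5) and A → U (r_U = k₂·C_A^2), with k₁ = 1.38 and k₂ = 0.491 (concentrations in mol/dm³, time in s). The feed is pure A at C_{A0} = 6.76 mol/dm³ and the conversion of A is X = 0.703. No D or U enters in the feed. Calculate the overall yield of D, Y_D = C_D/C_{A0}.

0.467

Exit C_A = C_{A0}(1−X) = 6.76×0.297 = 2.008 mol/dm³.
In a CSTR the entire volume is at exit conditions, so r_D = 1.38×2.008^1.5 = 3.926 and r_U = 0.491×2.008^2 = 1.979.
Fraction of consumed A going to D: r_D/(r_D+r_U) = 0.6648.
C_D = 0.6648·C_{A0}·X = 0.6648×6.76×0.703 = 3.16 mol/dm³; Y_D = C_D/C_{A0} = 0.467.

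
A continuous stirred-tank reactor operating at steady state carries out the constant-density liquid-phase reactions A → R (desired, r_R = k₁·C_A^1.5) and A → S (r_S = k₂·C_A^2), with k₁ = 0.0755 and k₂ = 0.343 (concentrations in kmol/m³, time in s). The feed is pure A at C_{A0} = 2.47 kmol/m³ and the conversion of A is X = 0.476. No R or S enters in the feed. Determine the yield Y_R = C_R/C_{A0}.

Exit C_A = C_{A0}(1−X) = 2.47×0.524 = 1.294 kmol/m³.
A CSTR operates uniformly at the exit composition, giving r_R = 0.1112 and r_S = 0.5746 (each k·C_A^n at C_A = 1.294).
Fraction of consumed A going to R: r_R/(r_R+r_S) = 0.1621.
C_R = 0.1621·C_{A0}·X = 0.1621×2.47×0.476 = 0.191 kmol/m³; Y_R = C_R/C_{A0} = 0.0772.

0.0772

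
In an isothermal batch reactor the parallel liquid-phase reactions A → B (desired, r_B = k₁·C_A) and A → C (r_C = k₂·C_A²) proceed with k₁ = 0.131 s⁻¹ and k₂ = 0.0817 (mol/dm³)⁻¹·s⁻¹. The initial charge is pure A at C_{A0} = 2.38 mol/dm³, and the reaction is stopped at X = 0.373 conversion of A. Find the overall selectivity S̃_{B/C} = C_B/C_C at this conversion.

0.836

C_A = C_{A0}(1−X) = 1.492 mol/dm³.
Along a PFR/batch, dC_B/dC_A = −r_B/(r_B+r_C) = −k₁/(k₁+k₂·C_A).
Integrating from C_{A0} to C_A: C_B = (0.131/0.0817)·ln[(0.131+0.0817·2.38)/(0.131+0.0817·1.49)] = 1.603·ln(0.3254/0.2529) = 0.4043 mol/dm³.
C_C = (C_{A0}−C_A)−C_B = 0.4835 mol/dm³; S̃_{B/C} = 0.4043/0.4835 = 0.836.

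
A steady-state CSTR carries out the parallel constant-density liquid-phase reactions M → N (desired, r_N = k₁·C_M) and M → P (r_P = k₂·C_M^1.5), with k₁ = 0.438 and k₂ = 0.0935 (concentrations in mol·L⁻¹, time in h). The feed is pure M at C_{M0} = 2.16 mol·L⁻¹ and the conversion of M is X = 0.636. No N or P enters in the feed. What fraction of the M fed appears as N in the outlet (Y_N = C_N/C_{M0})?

0.535

Exit C_M = C_{M0}(1−X) = 2.16×0.364 = 0.7862 mol·L⁻¹.
In a CSTR the entire volume is at exit conditions, so r_N = 0.438×0.7862 = 0.3444 and r_P = 0.0935×0.7862^1.5 = 0.06518.
Fraction of consumed M going to N: r_N/(r_N+r_P) = 0.8408.
C_N = 0.8408·C_{M0}·X = 0.8408×2.16×0.636 = 1.16 mol·L⁻¹; Y_N = C_N/C_{M0} = 0.535.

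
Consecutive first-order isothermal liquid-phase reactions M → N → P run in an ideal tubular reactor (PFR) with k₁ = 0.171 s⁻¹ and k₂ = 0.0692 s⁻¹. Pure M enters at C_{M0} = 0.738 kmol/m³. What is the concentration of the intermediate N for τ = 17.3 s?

0.310 kmol/m³

Solving the coupled first-order balances gives C_N(τ) = [k₁/(k₂−k₁)]·C_{M0}·(e^(−k₁τ) − e^(−k₂τ)).
e^(−k₁τ) = e^(−0.171×17.3) = e^(−2.958) = 0.05191; e^(−k₂τ) = e^(−1.197) = 0.3021.
C_N = 0.171×0.738/(0.0692−0.171) × (0.05191−0.3021) = (-1.240)×(-0.2501) = 0.3101 kmol/m³.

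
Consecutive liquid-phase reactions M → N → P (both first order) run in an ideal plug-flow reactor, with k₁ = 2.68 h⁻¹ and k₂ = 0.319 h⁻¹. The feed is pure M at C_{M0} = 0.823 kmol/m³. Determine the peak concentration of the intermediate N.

0.617 kmol/m³

At the optimum, C_{N,max}/C_{M0} = (k₁/k₂)^[k₂/(k₂−k₁)].
= (2.68/0.319)^(0.319/(0.319−2.68)) = (8.401)^(-0.1351) = 0.7501.
C_{N,max} = 0.7501×0.823 = 0.617 kmol/m³.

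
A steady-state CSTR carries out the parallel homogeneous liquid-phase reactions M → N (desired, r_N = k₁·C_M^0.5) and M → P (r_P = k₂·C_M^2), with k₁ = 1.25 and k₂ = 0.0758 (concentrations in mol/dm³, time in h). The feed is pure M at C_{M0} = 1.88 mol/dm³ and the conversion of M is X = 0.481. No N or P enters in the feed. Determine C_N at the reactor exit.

Exit C_M = C_{M0}(1−X) = 1.88×0.519 = 0.9757 mol/dm³.
In a CSTR the entire volume is at exit conditions, so r_N = 1.25×0.9757^0.5 = 1.235 and r_P = 0.0758×0.9757^2 = 0.07216.
Fraction of consumed M going to N: r_N/(r_N+r_P) = 0.9448.
C_N = 0.9448·C_{M0}·X = 0.9448×1.88×0.481 = 0.854 mol/dm³.

0.854 mol/dm³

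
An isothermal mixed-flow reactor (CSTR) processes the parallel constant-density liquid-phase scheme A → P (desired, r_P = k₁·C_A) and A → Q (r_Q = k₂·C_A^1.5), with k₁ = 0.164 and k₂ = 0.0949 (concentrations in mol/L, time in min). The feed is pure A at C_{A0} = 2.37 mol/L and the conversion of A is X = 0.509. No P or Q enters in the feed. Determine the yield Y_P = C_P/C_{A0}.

Exit C_A = C_{A0}(1−X) = 2.37×0.491 = 1.164 mol/L.
Rates in a CSTR are evaluated at the outlet concentration: r_P = 0.164×1.164 = 0.1908, r_Q = 0.0949×1.164^1.5 = 0.1191.
Fraction of consumed A going to P: r_P/(r_P+r_Q) = 0.6157.
C_P = 0.6157·C_{A0}·X = 0.6157×2.37×0.509 = 0.743 mol/L; Y_P = C_P/C_{A0} = 0.313.

0.313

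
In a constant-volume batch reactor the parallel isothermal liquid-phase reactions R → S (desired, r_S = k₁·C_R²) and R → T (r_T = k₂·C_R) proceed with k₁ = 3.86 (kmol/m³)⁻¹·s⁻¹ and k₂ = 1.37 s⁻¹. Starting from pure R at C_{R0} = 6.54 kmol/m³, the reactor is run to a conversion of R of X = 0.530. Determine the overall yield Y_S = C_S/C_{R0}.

0.492

C_R = C_{R0}(1−X) = 3.074 kmol/m³.
Along a PFR/batch, dC_T/dC_R = −r_T/(r_S+r_T) = −k₂/(k₂+k₁·C_R).
Integrating from C_{R0} to C_R: C_T = (1.37/3.86)·ln[(1.37+3.86·6.54)/(1.37+3.86·3.07)] = 0.3549·ln(26.61/13.23) = 0.2479 kmol/m³.
Then C_S = (C_{R0}−C_R) − C_T = 3.466 − 0.2479 = 3.218 kmol/m³.
Y_S = C_S/C_{R0} = 3.218/6.54 = 0.492.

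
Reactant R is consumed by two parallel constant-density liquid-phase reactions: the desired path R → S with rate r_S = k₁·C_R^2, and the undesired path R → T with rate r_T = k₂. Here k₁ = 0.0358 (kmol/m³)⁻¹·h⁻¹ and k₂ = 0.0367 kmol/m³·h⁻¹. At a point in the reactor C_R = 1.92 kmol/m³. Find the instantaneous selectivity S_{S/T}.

3.60

S_{S/T} = r_S/r_T = (k₁·C_R^2)/(k₂) = (k₁/k₂)·C_R^2.
= (0.0358×1.920^2) / (0.0367) = 0.1320/0.03670 = 3.60.
Since the desired path is higher order in R, keeping C_R high (PFR or concentrated feed) favours S.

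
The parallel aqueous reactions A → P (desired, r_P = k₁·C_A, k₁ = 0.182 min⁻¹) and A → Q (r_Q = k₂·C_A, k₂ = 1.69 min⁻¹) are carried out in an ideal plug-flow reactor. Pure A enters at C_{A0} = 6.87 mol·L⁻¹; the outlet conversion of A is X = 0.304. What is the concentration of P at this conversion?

0.203 mol·L⁻¹

C_A = C_{A0}(1−X) = 4.782 mol·L⁻¹.
Both paths are first order in A, so the instantaneous fraction to P is constant: dC_P/d(−C_A) = k₁/(k₁+k₂) = 0.09722.
C_P = 0.09722·(C_{A0}−C_A) = 0.09722×2.088 = 0.203 mol·L⁻¹.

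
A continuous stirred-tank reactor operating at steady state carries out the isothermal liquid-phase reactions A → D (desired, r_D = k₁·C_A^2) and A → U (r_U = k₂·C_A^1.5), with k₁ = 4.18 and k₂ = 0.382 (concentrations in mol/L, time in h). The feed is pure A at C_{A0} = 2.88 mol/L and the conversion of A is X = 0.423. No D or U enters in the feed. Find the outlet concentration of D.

Exit C_A = C_{A0}(1−X) = 2.88×0.577 = 1.662 mol/L.
Rates in a CSTR are evaluated at the outlet concentration: r_D = 4.18×1.662^2 = 11.54, r_U = 0.382×1.662^1.5 = 0.8183.
Fraction of consumed A going to D: r_D/(r_D+r_U) = 0.9338.
C_D = 0.9338·C_{A0}·X = 0.9338×2.88×0.423 = 1.14 mol/L.

1.14 mol/L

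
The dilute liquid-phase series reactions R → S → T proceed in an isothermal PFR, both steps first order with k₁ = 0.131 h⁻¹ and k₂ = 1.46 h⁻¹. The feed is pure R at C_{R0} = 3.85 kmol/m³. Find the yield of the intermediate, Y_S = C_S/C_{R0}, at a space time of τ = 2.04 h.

For first-order series with pure R initially, C_S(τ) = k₁C_{R0}/(k₂−k₁)·(e^(−k₁τ) − e^(−k₂τ)).
e^(−k₁τ) = e^(−0.131×2.04) = e^(−0.2672) = 0.7655; e^(−k₂τ) = e^(−2.978) = 0.05087.
C_S = 0.131×3.85/(1.46−0.131) × (0.7655−0.05087) = 0.3795×0.7146 = 0.2712 kmol/m³.
Y_S = C_S/C_{R0} = 0.2712/3.85 = 0.0704.

0.0704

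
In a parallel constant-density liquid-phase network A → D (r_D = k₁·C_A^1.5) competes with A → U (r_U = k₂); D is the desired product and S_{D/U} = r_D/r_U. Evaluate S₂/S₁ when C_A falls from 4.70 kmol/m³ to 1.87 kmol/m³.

0.251

S_{D/U} = (k₁/k₂)·C_A^1.5, so S₂/S₁ = (C_{A,2}/C_{A,1})^1.5.
= (1.87/4.70)^1.5 = (0.3979)^1.5 = 0.251.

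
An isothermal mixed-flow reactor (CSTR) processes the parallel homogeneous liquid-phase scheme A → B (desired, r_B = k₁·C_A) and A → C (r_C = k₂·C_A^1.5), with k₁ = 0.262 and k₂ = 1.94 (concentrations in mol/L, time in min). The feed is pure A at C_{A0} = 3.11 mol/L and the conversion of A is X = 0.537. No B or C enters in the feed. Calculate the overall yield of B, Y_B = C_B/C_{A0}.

0.0543

Exit C_A = C_{A0}(1−X) = 3.11×0.463 = 1.440 mol/L.
In a CSTR the entire volume is at exit conditions, so r_B = 0.262×1.440 = 0.3773 and r_C = 1.94×1.440^1.5 = 3.352.
Fraction of consumed A going to B: r_B/(r_B+r_C) = 0.1012.
C_B = 0.1012·C_{A0}·X = 0.1012×3.11×0.537 = 0.169 mol/L; Y_B = C_B/C_{A0} = 0.0543.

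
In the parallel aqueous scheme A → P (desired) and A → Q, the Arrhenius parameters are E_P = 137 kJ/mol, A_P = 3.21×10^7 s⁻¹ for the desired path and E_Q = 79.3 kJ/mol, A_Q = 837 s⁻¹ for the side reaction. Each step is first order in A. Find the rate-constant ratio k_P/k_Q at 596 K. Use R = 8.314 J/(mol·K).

With equal orders, S_{P/Q} = k_P/k_Q = (A_P/A_Q)·exp[(E_Q−E_P)/(RT)].
(E_Q−E_P)/(RT) = (79.3−137)×10³/(8.314×596) = -57700/4955 = -11.64.
k_P/k_Q = (3.21×10^7/837)·exp(-11.64) = 38351 × 8.767×10^-6 = 0.336.

0.336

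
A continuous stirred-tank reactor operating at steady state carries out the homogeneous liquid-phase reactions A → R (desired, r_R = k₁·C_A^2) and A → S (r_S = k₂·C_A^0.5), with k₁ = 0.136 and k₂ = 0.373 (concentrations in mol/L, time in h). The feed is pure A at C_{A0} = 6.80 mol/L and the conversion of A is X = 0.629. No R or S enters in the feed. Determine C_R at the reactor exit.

Exit C_A = C_{A0}(1−X) = 6.80×0.371 = 2.523 mol/L.
Rates in a CSTR are evaluated at the outlet concentration: r_R = 0.136×2.523^2 = 0.8656, r_S = 0.373×2.523^0.5 = 0.5924.
Fraction of consumed A going to R: r_R/(r_R+r_S) = 0.5937.
C_R = 0.5937·C_{A0}·X = 0.5937×6.80×0.629 = 2.54 mol/L.

2.54 mol/L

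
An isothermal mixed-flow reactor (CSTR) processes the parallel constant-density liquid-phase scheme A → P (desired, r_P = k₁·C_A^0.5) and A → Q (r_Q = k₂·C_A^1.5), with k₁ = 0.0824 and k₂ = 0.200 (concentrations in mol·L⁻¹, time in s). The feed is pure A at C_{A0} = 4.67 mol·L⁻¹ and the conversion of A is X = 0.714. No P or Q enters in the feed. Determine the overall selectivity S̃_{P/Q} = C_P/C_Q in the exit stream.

0.308

Exit C_A = C_{A0}(1−X) = 4.67×0.286 = 1.336 mol·L⁻¹.
A CSTR operates uniformly at the exit composition, giving r_P = 0.09523 and r_Q = 0.3087 (each k·C_A^n at C_A = 1.336).
Overall selectivity = C_P/C_Q = r_Pτ/(r_Qτ) = r_P/r_Q = 0.308.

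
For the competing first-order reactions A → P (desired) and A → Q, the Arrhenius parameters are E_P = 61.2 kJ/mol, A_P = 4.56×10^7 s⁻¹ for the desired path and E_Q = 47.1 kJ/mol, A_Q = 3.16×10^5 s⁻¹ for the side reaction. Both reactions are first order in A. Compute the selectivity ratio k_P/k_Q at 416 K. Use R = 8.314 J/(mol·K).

With equal orders, S_{P/Q} = k_P/k_Q = (A_P/A_Q)·exp[(E_Q−E_P)/(RT)].
(E_Q−E_P)/(RT) = (47.1−61.2)×10³/(8.314×416) = -14100/3459 = -4.077.
k_P/k_Q = (4.56×10^7/3.16×10^5)·exp(-4.077) = 144.3 × 0.01696 = 2.45.

2.45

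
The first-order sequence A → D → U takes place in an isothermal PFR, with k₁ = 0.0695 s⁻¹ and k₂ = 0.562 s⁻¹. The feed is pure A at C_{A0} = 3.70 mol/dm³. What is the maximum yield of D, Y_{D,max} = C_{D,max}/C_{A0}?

0.0921

For a first-order series the maximum intermediate yield is C_{D,max}/C_{A0} = (k₁/k₂)^[k₂/(k₂−k₁)].
= (0.0695/0.562)^(0.562/(0.562−0.0695)) = (0.1237)^(1.141) = 0.09208.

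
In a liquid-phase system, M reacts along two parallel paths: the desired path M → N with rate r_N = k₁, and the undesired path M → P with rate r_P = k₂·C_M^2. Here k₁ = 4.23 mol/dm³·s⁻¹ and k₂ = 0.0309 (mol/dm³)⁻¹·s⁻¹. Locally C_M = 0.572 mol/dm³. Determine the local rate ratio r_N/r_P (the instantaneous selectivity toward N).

S_{N/P} = r_N/r_P = (k₁)/(k₂·C_M^2) = (k₁/k₂)·C_M^-2.
= (4.23) / (0.0309×0.5720^2) = 4.230/0.01011 = 418.
The undesired path is higher order in M, so low C_M (CSTR or dilute feed) favours N.

418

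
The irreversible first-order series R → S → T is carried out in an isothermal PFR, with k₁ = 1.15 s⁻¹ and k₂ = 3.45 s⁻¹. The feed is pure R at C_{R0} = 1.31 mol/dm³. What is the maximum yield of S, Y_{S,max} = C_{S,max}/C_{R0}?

0.192

For a first-order series the maximum intermediate yield is C_{S,max}/C_{R0} = (k₁/k₂)^[k₂/(k₂−k₁)].
= (1.15/3.45)^(3.45/(3.45−1.15)) = (0.3333)^(1.500) = 0.1925.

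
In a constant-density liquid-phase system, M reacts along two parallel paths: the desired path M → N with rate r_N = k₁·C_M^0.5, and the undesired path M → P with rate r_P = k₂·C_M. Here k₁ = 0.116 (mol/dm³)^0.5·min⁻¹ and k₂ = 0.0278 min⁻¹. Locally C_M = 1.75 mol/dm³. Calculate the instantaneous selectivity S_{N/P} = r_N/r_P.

S_{N/P} = r_N/r_P = (k₁·C_M^0.5)/(k₂·C_M) = (k₁/k₂)·C_M^-0.5.
= (0.116×1.750^0.5) / (0.0278×1.750) = 0.1535/0.04865 = 3.15.
The undesired path is higher order in M, so low C_M (CSTR or dilute feed) favours N.

3.15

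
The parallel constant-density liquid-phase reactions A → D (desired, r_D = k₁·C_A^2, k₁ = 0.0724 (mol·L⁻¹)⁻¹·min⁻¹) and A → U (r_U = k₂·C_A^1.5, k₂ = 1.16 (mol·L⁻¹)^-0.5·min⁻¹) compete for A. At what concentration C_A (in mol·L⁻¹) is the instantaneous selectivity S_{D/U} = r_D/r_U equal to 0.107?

S_{D/U} = (k₁/k₂)·C_A^0.5 ⇒ C_A = (S·k₂/k₁)^(2).
= (0.107×1.16/0.0724)^(2) = (1.714)^(2) = 2.94 mol·L⁻¹.

2.94 mol·L⁻¹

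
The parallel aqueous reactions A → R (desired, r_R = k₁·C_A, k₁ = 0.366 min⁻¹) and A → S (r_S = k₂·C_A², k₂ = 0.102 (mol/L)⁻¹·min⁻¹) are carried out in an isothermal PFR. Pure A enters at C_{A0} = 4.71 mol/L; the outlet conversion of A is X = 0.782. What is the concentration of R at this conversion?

2.11 mol/L

C_A = C_{A0}(1−X) = 1.027 mol/L.
Along a PFR/batch, dC_R/dC_A = −r_R/(r_R+r_S) = −k₁/(k₁+k₂·C_A).
Integrating from C_{A0} to C_A: C_R = (0.366/0.102)·ln[(0.366+0.102·4.71)/(0.366+0.102·1.03)] = 3.588·ln(0.8464/0.4707) = 2.105 mol/L.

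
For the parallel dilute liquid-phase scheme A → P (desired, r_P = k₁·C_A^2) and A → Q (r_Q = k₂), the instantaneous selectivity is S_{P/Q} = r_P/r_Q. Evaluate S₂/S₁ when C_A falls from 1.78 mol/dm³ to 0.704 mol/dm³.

S_{P/Q} = (k₁/k₂)·C_A^2, so S₂/S₁ = (C_{A,2}/C_{A,1})^2.
= (0.704/1.78)^2 = (0.3955)^2 = 0.156.
Selectivity toward P falls as C_A falls — high-concentration operation is favoured.

0.156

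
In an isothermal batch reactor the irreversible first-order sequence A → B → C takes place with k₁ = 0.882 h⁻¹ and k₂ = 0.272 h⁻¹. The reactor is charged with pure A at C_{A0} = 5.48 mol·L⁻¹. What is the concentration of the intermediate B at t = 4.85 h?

The intermediate concentration in a first-order A→B→C sequence is C_B = k₁C_{A0}(e^(−k₁t) − e^(−k₂t))/(k₂−k₁).
e^(−k₁t) = e^(−0.882×4.85) = e^(−4.278) = 0.01387; e^(−k₂t) = e^(−1.319) = 0.2673.
C_B = 0.882×5.48/(0.272−0.882) × (0.01387−0.2673) = (-7.924)×(-0.2535) = 2.008 mol·L⁻¹.

2.01 mol·L⁻¹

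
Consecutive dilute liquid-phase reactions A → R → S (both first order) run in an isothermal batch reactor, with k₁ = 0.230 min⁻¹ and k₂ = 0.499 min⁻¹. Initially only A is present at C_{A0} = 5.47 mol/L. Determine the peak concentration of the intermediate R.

At the optimum, C_{R,max}/C_{A0} = (k₁/k₂)^[k₂/(k₂−k₁)].
= (0.230/0.499)^(0.499/(0.499−0.230)) = (0.4609)^(1.855) = 0.2377.
C_{R,max} = 0.2377×5.47 = 1.30 mol/L.

1.30 mol/L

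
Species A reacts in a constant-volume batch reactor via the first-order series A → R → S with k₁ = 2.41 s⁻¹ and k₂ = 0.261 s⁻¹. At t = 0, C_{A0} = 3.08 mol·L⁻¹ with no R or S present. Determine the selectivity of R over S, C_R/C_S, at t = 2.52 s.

1.38

Solving the coupled first-order balances gives C_R(t) = [k₁/(k₂−k₁)]·C_{A0}·(e^(−k₁t) − e^(−k₂t)).
e^(−k₁t) = e^(−2.41×2.52) = e^(−6.073) = 0.002304; e^(−k₂t) = e^(−0.6577) = 0.5180.
C_R = 2.41×3.08/(0.261−2.41) × (0.002304−0.5180) = (-3.454)×(-0.5157) = 1.781 mol·L⁻¹.
C_A = C_{A0}e^(−k₁t) = 0.007096 mol·L⁻¹, so C_S = C_{A0}−C_A−C_R = 1.292 mol·L⁻¹; C_R/C_S = 1.38.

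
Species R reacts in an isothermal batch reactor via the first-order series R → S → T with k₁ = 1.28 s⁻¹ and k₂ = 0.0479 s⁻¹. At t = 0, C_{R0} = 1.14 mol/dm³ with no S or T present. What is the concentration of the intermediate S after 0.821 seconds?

0.725 mol/dm³

The intermediate concentration in a first-order A→B→C sequence is C_S = k₁C_{R0}(e^(−k₁t) − e^(−k₂t))/(k₂−k₁).
e^(−k₁t) = e^(−1.28×0.821) = e^(−1.051) = 0.3496; e^(−k₂t) = e^(−0.03933) = 0.9614.
C_S = 1.28×1.14/(0.0479−1.28) × (0.3496−0.9614) = (-1.184)×(-0.6118) = 0.7246 mol/dm³.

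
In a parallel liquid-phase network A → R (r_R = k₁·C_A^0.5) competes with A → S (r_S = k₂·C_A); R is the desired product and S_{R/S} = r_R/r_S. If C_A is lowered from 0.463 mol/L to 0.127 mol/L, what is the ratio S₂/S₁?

S_{R/S} = (k₁/k₂)·C_A^-0.5, so S₂/S₁ = (C_{A,2}/C_{A,1})^-0.5.
= (0.127/0.463)^(-0.5) = (0.2743)^(-0.5) = 1.91.

1.91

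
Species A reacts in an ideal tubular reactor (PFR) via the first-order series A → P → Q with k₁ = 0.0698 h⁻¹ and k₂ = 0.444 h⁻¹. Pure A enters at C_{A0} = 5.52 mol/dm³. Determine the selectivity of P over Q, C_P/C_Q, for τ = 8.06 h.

0.307

For first-order series with pure A initially, C_P(τ) = k₁C_{A0}/(k₂−k₁)·(e^(−k₁τ) − e^(−k₂τ)).
e^(−k₁τ) = e^(−0.0698×8.06) = e^(−0.5626) = 0.5697; e^(−k₂τ) = e^(−3.579) = 0.02791.
C_P = 0.0698×5.52/(0.444−0.0698) × (0.5697−0.02791) = 1.030×0.5418 = 0.5579 mol/dm³.
C_A = C_{A0}e^(−k₁τ) = 3.145 mol/dm³, so C_Q = C_{A0}−C_A−C_P = 1.817 mol/dm³; C_P/C_Q = 0.307.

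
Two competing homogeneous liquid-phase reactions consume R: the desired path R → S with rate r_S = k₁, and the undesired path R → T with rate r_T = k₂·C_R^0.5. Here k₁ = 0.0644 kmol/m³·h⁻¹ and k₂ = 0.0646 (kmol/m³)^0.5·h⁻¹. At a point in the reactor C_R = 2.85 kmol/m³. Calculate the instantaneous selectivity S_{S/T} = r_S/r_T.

S_{S/T} = r_S/r_T = (k₁)/(k₂·C_R^0.5) = (k₁/k₂)·C_R^-0.5.
= (0.0644) / (0.0646×2.850^0.5) = 0.06440/0.1091 = 0.591.
The undesired path is higher order in R, so low C_R (CSTR or dilute feed) favours S.

0.591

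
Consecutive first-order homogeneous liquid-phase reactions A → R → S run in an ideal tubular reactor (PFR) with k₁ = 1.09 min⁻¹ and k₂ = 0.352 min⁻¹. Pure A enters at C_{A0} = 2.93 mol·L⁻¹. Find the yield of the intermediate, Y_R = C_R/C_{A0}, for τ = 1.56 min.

For first-order series with pure A initially, C_R(τ) = k₁C_{A0}/(k₂−k₁)·(e^(−k₁τ) − e^(−k₂τ)).
e^(−k₁τ) = e^(−1.09×1.56) = e^(−1.700) = 0.1826; e^(−k₂τ) = e^(−0.5491) = 0.5775.
C_R = 1.09×2.93/(0.352−1.09) × (0.1826−0.5775) = (-4.328)×(-0.3948) = 1.709 mol·L⁻¹.
Y_R = C_R/C_{A0} = 1.709/2.93 = 0.583.

0.583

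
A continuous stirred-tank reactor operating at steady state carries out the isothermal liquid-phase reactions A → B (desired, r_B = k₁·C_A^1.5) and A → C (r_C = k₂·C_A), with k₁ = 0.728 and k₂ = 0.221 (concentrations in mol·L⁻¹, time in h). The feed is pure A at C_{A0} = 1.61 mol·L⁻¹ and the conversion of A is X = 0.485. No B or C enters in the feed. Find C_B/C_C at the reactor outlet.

Exit C_A = C_{A0}(1−X) = 1.61×0.515 = 0.8292 mol·L⁻¹.
Rates in a CSTR are evaluated at the outlet concentration: r_B = 0.728×0.8292^1.5 = 0.5496, r_C = 0.221×0.8292 = 0.1832.
Overall selectivity = C_B/C_C = r_Bτ/(r_Cτ) = r_B/r_C = 3.00.

3.00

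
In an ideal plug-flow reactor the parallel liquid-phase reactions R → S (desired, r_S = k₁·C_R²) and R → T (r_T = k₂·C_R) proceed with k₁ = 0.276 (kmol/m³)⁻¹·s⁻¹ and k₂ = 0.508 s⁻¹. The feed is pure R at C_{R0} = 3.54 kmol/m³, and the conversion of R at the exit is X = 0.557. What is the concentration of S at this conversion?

1.13 kmol/m³

C_R = C_{R0}(1−X) = 1.568 kmol/m³.
Along a PFR/batch, dC_T/dC_R = −r_T/(r_S+r_T) = −k₂/(k₂+k₁·C_R).
Integrating from C_{R0} to C_R: C_T = (0.508/0.276)·ln[(0.508+0.276·3.54)/(0.508+0.276·1.57)] = 1.841·ln(1.485/0.9408) = 0.8401 kmol/m³.
Then C_S = (C_{R0}−C_R) − C_T = 1.972 − 0.8401 = 1.132 kmol/m³.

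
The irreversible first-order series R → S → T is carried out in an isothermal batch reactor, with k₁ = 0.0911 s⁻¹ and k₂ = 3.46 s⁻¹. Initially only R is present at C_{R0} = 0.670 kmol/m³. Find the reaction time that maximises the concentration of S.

1.08 s

The intermediate peaks when r₁ = r₂, i.e. k₁e^(−k₁t) = k₂e^(−k₂t), giving t_opt = ln(k₂/k₁)/(k₂−k₁).
= ln(3.46/0.0911)/(3.46−0.0911) = ln(37.98)/3.369 = 3.637/3.369 = 1.08 s.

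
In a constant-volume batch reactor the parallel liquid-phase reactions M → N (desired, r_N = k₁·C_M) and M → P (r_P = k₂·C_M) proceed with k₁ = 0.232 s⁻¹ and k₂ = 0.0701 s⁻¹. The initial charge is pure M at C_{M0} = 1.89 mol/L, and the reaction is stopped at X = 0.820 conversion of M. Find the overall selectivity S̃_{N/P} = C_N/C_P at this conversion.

3.31

C_M = C_{M0}(1−X) = 0.3402 mol/L.
Both paths are first order in M, so the instantaneous fraction to N is constant: dC_N/d(−C_M) = k₁/(k₁+k₂) = 0.7680.
C_N = 0.7680·(C_{M0}−C_M) = 0.7680×1.550 = 1.19 mol/L.
C_P = (C_{M0}−C_M)−C_N = 0.3596 mol/L; S̃_{N/P} = 1.190/0.3596 = 3.31.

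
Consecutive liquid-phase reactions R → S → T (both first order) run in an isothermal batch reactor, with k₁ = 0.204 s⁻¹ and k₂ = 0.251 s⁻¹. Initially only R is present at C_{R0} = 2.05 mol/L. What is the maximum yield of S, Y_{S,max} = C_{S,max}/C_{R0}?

Evaluating C_S at t_opt = ln(k₂/k₁)/(k₂−k₁) gives C_{S,max}/C_{R0} = (k₁/k₂)^[k₂/(k₂−k₁)].
= (0.204/0.251)^(0.251/(0.251−0.204)) = (0.8127)^(5.340) = 0.3305.

0.330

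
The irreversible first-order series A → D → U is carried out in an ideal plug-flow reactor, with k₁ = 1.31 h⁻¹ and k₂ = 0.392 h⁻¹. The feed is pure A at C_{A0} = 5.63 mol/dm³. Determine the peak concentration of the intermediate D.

3.36 mol/dm³

At the optimum, C_{D,max}/C_{A0} = (k₁/k₂)^[k₂/(k₂−k₁)].
= (1.31/0.392)^(0.392/(0.392−1.31)) = (3.342)^(-0.4270) = 0.5974.
C_{D,max} = 0.5974×5.63 = 3.36 mol/dm³.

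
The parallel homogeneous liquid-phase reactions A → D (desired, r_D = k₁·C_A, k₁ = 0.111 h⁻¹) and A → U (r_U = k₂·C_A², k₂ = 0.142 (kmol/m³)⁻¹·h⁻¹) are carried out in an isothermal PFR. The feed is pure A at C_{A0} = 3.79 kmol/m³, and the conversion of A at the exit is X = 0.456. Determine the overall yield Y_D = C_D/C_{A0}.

0.0979

C_A = C_{A0}(1−X) = 2.062 kmol/m³.
Along a PFR/batch, dC_D/dC_A = −r_D/(r_D+r_U) = −k₁/(k₁+k₂·C_A).
Integrating from C_{A0} to C_A: C_D = (0.111/0.142)·ln[(0.111+0.142·3.79)/(0.111+0.142·2.06)] = 0.7817·ln(0.6492/0.4038) = 0.3712 kmol/m³.
Y_D = C_D/C_{A0} = 0.3712/3.79 = 0.0979.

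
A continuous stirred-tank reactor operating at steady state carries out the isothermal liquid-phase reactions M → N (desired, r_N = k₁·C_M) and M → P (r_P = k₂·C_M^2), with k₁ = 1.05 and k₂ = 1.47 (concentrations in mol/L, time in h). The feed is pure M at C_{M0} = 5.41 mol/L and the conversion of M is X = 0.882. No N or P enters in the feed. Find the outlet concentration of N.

Exit C_M = C_{M0}(1−X) = 5.41×0.118 = 0.6384 mol/L.
In a CSTR the entire volume is at exit conditions, so r_N = 1.05×0.6384 = 0.6703 and r_P = 1.47×0.6384^2 = 0.5991.
Fraction of consumed M going to N: r_N/(r_N+r_P) = 0.5281.
C_N = 0.5281·C_{M0}·X = 0.5281×5.41×0.882 = 2.52 mol/L.

2.52 mol/L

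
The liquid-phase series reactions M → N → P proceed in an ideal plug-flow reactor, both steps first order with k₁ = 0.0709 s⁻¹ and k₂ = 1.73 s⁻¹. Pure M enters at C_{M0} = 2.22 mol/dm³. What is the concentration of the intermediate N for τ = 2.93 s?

Solving the coupled first-order balances gives C_N(τ) = [k₁/(k₂−k₁)]·C_{M0}·(e^(−k₁τ) − e^(−k₂τ)).
e^(−k₁τ) = e^(−0.0709×2.93) = e^(−0.2077) = 0.8124; e^(−k₂τ) = e^(−5.069) = 0.006289.
C_N = 0.0709×2.22/(1.73−0.0709) × (0.8124−0.006289) = 0.09487×0.8061 = 0.07648 mol/dm³.

0.0765 mol/dm³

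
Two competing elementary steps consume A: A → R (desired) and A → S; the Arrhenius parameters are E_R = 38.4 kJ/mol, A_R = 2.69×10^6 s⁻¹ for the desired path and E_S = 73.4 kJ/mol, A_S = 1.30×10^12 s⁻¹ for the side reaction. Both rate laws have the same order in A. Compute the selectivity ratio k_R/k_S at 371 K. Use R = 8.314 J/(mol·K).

Since both paths have the same order in A, the concentration cancels and S_{R/S} = k_R/k_S = (A_R/A_S)·exp[(E_S−E_R)/(RT)].
(E_S−E_R)/(RT) = (73.4−38.4)×10³/(8.314×371) = 35000/3084 = 11.35.
k_R/k_S = (2.69×10^6/1.30×10^12)·exp(11.35) = 2.069×10^-6 × 84718 = 0.175.
Since E_R < E_S, lowering the temperature improves selectivity toward R.

0.175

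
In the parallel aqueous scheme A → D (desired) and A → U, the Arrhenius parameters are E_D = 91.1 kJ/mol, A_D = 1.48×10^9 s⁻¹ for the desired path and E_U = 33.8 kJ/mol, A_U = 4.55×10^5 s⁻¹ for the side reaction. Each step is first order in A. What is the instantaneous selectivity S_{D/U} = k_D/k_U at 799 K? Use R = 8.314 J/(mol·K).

0.584

k_D/k_U = (A_D/A_U)·exp[−(E_D−E_U)/(RT)] = (A_D/A_U)·exp[(E_U−E_D)/(RT)].
(E_U−E_D)/(RT) = (33.8−91.1)×10³/(8.314×799) = -57300/6643 = -8.626.
k_D/k_U = (1.48×10^9/4.55×10^5)·exp(-8.626) = 3253 × 1.794×10^-4 = 0.584.
Since E_D > E_U, raising the temperature improves selectivity toward D.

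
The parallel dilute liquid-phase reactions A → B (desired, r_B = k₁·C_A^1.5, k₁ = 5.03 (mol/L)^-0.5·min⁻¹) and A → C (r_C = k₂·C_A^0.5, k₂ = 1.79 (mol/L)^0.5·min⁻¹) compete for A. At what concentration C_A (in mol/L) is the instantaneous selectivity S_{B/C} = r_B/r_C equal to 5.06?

1.80 mol/L

S_{B/C} = (k₁/k₂)·C_A ⇒ C_A = S·k₂/k₁.
= 5.06×1.79/5.03 = 1.80 mol/L.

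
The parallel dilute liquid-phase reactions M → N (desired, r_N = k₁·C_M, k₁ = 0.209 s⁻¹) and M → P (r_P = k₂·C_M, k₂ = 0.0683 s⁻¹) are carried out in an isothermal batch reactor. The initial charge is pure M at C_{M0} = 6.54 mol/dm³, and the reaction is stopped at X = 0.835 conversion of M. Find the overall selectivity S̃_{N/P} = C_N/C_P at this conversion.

C_M = C_{M0}(1−X) = 1.079 mol/dm³.
Both paths are first order in M, so the instantaneous fraction to N is constant: dC_N/d(−C_M) = k₁/(k₁+k₂) = 0.7537.
C_N = 0.7537·(C_{M0}−C_M) = 0.7537×5.461 = 4.12 mol/dm³.
C_P = (C_{M0}−C_M)−C_N = 1.345 mol/dm³; S̃_{N/P} = 4.116/1.345 = 3.06.

3.06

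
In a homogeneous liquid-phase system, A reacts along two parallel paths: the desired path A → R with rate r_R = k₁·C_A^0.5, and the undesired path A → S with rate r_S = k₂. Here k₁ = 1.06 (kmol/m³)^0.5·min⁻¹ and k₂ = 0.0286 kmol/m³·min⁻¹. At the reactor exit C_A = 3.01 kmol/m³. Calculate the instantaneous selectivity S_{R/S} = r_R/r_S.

64.3

S_{R/S} = r_R/r_S = (k₁·C_A^0.5)/(k₂) = (k₁/k₂)·C_A^0.5.
= (1.06×3.010^0.5) / (0.0286) = 1.839/0.02860 = 64.3.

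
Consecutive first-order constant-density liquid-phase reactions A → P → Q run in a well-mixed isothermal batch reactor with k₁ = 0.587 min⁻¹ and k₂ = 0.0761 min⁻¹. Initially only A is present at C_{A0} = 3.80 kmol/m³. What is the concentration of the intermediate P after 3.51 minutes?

The intermediate concentration in a first-order A→B→C sequence is C_P = k₁C_{A0}(e^(−k₁t) − e^(−k₂t))/(k₂−k₁).
e^(−k₁t) = e^(−0.587×3.51) = e^(−2.060) = 0.1274; e^(−k₂t) = e^(−0.2671) = 0.7656.
C_P = 0.587×3.80/(0.0761−0.587) × (0.1274−0.7656) = (-4.366)×(-0.6382) = 2.786 kmol/m³.

2.79 kmol/m³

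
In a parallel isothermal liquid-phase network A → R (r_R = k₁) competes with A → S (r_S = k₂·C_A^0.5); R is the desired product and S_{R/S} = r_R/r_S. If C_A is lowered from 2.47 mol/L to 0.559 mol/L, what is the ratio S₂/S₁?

S_{R/S} = (k₁/k₂)·C_A^-0.5, so S₂/S₁ = (C_{A,2}/C_{A,1})^-0.5.
= (0.559/2.47)^(-0.5) = (0.2263)^(-0.5) = 2.10.
Selectivity toward R rises as C_A falls — low-concentration operation is favoured.

2.10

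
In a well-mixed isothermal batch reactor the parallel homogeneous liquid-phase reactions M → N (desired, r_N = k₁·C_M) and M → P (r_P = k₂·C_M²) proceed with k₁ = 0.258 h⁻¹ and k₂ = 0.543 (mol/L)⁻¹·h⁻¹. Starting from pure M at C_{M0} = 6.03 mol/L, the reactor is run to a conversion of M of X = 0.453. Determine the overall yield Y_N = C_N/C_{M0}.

C_M = C_{M0}(1−X) = 3.298 mol/L.
Along a PFR/batch, dC_N/dC_M = −r_N/(r_N+r_P) = −k₁/(k₁+k₂·C_M).
Integrating from C_{M0} to C_M: C_N = (0.258/0.543)·ln[(0.258+0.543·6.03)/(0.258+0.543·3.30)] = 0.4751·ln(3.532/2.049) = 0.2587 mol/L.
Y_N = C_N/C_{M0} = 0.2587/6.03 = 0.0429.

0.0429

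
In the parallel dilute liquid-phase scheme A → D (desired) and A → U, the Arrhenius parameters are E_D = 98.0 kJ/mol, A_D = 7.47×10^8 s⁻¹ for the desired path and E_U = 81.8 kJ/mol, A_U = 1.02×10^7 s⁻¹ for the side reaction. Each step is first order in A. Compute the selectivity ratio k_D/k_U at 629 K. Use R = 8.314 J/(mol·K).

Since both paths have the same order in A, the concentration cancels and S_{D/U} = k_D/k_U = (A_D/A_U)·exp[(E_U−E_D)/(RT)].
(E_U−E_D)/(RT) = (81.8−98.0)×10³/(8.314×629) = -16200/5230 = -3.098.
k_D/k_U = (7.47×10^8/1.02×10^7)·exp(-3.098) = 73.24 × 0.04515 = 3.31.
Since E_D > E_U, raising the temperature improves selectivity toward D.

3.31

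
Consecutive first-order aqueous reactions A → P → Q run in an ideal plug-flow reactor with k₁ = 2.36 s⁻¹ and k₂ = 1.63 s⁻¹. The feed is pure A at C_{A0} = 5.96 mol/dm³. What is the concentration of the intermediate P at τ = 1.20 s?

1.59 mol/dm³

The intermediate concentration in a first-order A→B→C sequence is C_P = k₁C_{A0}(e^(−k₁τ) − e^(−k₂τ))/(k₂−k₁).
e^(−k₁τ) = e^(−2.36×1.20) = e^(−2.832) = 0.05889; e^(−k₂τ) = e^(−1.956) = 0.1414.
C_P = 2.36×5.96/(1.63−2.36) × (0.05889−0.1414) = (-19.27)×(-0.08253) = 1.590 mol/dm³.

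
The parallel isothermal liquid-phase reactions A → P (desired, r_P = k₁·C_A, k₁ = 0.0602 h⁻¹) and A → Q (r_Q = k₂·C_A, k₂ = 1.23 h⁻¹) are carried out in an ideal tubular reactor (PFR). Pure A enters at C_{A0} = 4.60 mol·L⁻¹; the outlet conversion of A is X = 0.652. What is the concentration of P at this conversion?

0.140 mol·L⁻¹

C_A = C_{A0}(1−X) = 1.601 mol·L⁻¹.
Both paths are first order in A, so the instantaneous fraction to P is constant: dC_P/d(−C_A) = k₁/(k₁+k₂) = 0.04666.
C_P = 0.04666·(C_{A0}−C_A) = 0.04666×2.999 = 0.140 mol·L⁻¹.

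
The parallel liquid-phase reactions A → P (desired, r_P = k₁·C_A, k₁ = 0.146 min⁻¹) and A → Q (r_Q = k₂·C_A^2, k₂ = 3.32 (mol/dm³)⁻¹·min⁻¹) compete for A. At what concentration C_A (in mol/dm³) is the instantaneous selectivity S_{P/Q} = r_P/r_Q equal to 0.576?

S_{P/Q} = (k₁/k₂)·C_A⁻¹ ⇒ C_A = (S·k₂/k₁)^(-1).
= (0.576×3.32/0.146)^(-1) = (13.10)^(-1) = 0.0763 mol/dm³.

0.0763 mol/dm³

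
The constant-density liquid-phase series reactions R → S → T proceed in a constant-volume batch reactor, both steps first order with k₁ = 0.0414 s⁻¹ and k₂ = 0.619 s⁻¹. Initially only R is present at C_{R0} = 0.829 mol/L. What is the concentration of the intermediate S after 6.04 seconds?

0.0449 mol/L

Solving the coupled first-order balances gives C_S(t) = [k₁/(k₂−k₁)]·C_{R0}·(e^(−k₁t) − e^(−k₂t)).
e^(−k₁t) = e^(−0.0414×6.04) = e^(−0.2501) = 0.7788; e^(−k₂t) = e^(−3.739) = 0.02378.
C_S = 0.0414×0.829/(0.619−0.0414) × (0.7788−0.02378) = 0.05942×0.7550 = 0.04486 mol/L.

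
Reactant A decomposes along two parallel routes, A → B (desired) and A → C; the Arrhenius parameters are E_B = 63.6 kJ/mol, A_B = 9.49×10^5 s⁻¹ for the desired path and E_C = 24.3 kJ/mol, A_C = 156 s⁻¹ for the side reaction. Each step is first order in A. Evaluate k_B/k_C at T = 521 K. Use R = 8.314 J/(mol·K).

0.698

With equal orders, S_{B/C} = k_B/k_C = (A_B/A_C)·exp[(E_C−E_B)/(RT)].
(E_C−E_B)/(RT) = (24.3−63.6)×10³/(8.314×521) = -39300/4332 = -9.073.
k_B/k_C = (9.49×10^5/156)·exp(-9.073) = 6083 × 1.147×10^-4 = 0.698.
Since E_B > E_C, raising the temperature improves selectivity toward B.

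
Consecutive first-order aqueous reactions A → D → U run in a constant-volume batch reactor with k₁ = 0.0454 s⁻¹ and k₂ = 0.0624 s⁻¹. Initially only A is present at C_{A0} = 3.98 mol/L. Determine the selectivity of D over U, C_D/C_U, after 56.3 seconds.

The intermediate concentration in a first-order A→B→C sequence is C_D = k₁C_{A0}(e^(−k₁t) − e^(−k₂t))/(k₂−k₁).
e^(−k₁t) = e^(−0.0454×56.3) = e^(−2.556) = 0.07761; e^(−k₂t) = e^(−3.513) = 0.02980.
C_D = 0.0454×3.98/(0.0624−0.0454) × (0.07761−0.02980) = 10.63×0.04781 = 0.5082 mol/L.
C_A = C_{A0}e^(−k₁t) = 0.3089 mol/L, so C_U = C_{A0}−C_A−C_D = 3.163 mol/L; C_D/C_U = 0.161.

0.161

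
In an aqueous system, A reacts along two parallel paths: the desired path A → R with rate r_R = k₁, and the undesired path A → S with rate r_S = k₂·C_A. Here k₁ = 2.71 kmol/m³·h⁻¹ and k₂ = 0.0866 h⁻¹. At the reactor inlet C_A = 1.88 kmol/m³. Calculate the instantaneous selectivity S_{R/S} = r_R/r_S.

S_{R/S} = r_R/r_S = (k₁)/(k₂·C_A) = (k₁/k₂)·C_A⁻¹.
= (2.71) / (0.0866×1.880) = 2.710/0.1628 = 16.6.

16.6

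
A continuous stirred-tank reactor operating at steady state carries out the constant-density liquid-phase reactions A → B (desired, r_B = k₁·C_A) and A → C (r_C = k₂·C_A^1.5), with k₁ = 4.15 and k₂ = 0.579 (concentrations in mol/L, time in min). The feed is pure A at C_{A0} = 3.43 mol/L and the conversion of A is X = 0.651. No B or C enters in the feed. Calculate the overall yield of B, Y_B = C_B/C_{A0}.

0.565

Exit C_A = C_{A0}(1−X) = 3.43×0.349 = 1.197 mol/L.
In a CSTR the entire volume is at exit conditions, so r_B = 4.15×1.197 = 4.968 and r_C = 0.579×1.197^1.5 = 0.7583.
Fraction of consumed A going to B: r_B/(r_B+r_C) = 0.8676.
C_B = 0.8676·C_{A0}·X = 0.8676×3.43×0.651 = 1.94 mol/L; Y_B = C_B/C_{A0} = 0.565.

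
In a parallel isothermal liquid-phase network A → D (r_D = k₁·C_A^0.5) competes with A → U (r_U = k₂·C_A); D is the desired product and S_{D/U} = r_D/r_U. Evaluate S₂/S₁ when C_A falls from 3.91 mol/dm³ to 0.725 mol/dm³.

2.32

S_{D/U} = (k₁/k₂)·C_A^-0.5, so S₂/S₁ = (C_{A,2}/C_{A,1})^-0.5.
= (0.725/3.91)^(-0.5) = (0.1854)^(-0.5) = 2.32.
Selectivity toward D rises as C_A falls — low-concentration operation is favoured.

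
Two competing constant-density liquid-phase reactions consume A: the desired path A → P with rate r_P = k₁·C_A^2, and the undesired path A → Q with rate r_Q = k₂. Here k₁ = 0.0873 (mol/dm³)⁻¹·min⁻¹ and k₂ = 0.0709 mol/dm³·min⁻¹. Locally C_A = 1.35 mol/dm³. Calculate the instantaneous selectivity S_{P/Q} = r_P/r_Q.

2.24

S_{P/Q} = r_P/r_Q = (k₁·C_A^2)/(k₂) = (k₁/k₂)·C_A^2.
= (0.0873×1.350^2) / (0.0709) = 0.1591/0.07090 = 2.24.
Since the desired path is higher order in A, keeping C_A high (PFR or concentrated feed) favours P.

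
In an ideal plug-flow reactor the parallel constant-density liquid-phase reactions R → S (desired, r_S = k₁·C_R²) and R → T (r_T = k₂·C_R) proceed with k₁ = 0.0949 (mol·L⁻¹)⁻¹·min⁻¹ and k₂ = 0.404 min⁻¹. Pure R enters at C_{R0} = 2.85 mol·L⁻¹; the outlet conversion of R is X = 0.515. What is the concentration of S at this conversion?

0.483 mol·L⁻¹

C_R = C_{R0}(1−X) = 1.382 mol·L⁻¹.
Along a PFR/batch, dC_T/dC_R = −r_T/(r_S+r_T) = −k₂/(k₂+k₁·C_R).
Integrating from C_{R0} to C_R: C_T = (0.404/0.0949)·ln[(0.404+0.0949·2.85)/(0.404+0.0949·1.38)] = 4.257·ln(0.6745/0.5352) = 0.9848 mol·L⁻¹.
Then C_S = (C_{R0}−C_R) − C_T = 1.468 − 0.9848 = 0.4830 mol·L⁻¹.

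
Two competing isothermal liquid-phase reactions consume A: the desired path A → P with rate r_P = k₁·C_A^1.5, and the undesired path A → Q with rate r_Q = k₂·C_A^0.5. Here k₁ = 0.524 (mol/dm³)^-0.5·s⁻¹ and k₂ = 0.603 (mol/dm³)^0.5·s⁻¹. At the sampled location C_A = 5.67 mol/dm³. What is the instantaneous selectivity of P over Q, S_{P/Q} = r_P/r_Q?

S_{P/Q} = r_P/r_Q = (k₁·C_A^1.5)/(k₂·C_A^0.5) = (k₁/k₂)·C_A.
= (0.524×5.670^1.5) / (0.603×5.670^0.5) = 7.075/1.436 = 4.93.
Since the desired path is higher order in A, keeping C_A high (PFR or concentrated feed) favours P.

4.93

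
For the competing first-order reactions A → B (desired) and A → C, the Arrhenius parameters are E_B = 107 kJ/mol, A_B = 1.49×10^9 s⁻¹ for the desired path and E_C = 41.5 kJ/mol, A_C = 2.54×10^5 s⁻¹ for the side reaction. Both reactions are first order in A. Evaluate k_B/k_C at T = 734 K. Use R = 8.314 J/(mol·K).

With equal orders, S_{B/C} = k_B/k_C = (A_B/A_C)·exp[(E_C−E_B)/(RT)].
(E_C−E_B)/(RT) = (41.5−107)×10³/(8.314×734) = -65500/6102 = -10.73.
k_B/k_C = (1.49×10^9/2.54×10^5)·exp(-10.73) = 5866 × 2.181×10^-5 = 0.128.
Since E_B > E_C, raising the temperature improves selectivity toward B.

0.128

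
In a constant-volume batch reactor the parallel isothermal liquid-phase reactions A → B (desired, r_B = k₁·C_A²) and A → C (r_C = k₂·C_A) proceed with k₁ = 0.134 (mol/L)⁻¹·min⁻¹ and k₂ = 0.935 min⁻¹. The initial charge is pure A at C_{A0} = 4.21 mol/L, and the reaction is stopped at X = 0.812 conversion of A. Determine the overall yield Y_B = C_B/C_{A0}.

0.208

C_A = C_{A0}(1−X) = 0.7915 mol/L.
Along a PFR/batch, dC_C/dC_A = −r_C/(r_B+r_C) = −k₂/(k₂+k₁·C_A).
Integrating from C_{A0} to C_A: C_C = (0.935/0.134)·ln[(0.935+0.134·4.21)/(0.935+0.134·0.791)] = 6.978·ln(1.499/1.041) = 2.544 mol/L.
Then C_B = (C_{A0}−C_A) − C_C = 3.419 − 2.544 = 0.8741 mol/L.
Y_B = C_B/C_{A0} = 0.8741/4.21 = 0.208.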